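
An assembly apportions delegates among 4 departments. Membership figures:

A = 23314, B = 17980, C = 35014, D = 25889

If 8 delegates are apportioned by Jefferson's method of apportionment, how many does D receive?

2

Standard divisor 102197/8 ≈ 12774.625; standard quotas: A 1.825, B 1.407, C 2.741, D 2.027.
Rounding down gives 1, 1, 2, 2 = 6 seats, so the divisor must be adjusted.
With modified divisor 10300: modified quotas A 2.263, B 1.746, C 3.399, D 2.513.
Rounding down: A 2, B 1, C 3, D 2 (total 8).
D receives 2.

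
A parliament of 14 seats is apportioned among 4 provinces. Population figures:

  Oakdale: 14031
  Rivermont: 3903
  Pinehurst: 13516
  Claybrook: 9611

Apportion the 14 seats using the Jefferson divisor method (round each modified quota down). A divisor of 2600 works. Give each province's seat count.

With modified divisor 2600: modified quotas Oakdale 5.397, Rivermont 1.501, Pinehurst 5.198, Claybrook 3.697.
Rounding down: Oakdale 5, Rivermont 1, Pinehurst 5, Claybrook 3 (total 14).

Oakdale: 5, Rivermont: 1, Pinehurst: 5, Claybrook: 3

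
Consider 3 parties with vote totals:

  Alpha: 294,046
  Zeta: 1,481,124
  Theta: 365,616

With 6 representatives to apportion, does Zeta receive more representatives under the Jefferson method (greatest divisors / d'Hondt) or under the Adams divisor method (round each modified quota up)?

Jefferson

Jefferson: Alpha 0, Zeta 5, Theta 1.
Adams: Alpha 1, Zeta 4, Theta 1.
Zeta gets 5 under Jefferson and 4 under Adams.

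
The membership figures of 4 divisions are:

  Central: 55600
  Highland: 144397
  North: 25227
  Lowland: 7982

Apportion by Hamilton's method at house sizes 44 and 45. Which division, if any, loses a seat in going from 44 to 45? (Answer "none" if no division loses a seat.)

At 44 seats: Central 10, Highland 27, North 5, Lowland 2.
At 45 seats: Central 11, Highland 28, North 5, Lowland 1.
Lowland drops from 2 to 1.

Lowland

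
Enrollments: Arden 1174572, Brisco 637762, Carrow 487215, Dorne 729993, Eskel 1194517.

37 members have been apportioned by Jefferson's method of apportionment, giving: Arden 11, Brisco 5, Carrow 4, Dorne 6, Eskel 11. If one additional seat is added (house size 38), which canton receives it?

Brisco

Priority for the next seat is population ÷ (current seats + 1).
Priorities: Arden 97881.000, Brisco 106293.667, Carrow 97443.000, Dorne 104284.714, Eskel 99543.083.
Highest priority: Brisco.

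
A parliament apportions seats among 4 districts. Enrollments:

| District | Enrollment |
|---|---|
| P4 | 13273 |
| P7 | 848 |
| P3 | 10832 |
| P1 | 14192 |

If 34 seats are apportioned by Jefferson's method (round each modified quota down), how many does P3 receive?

Standard divisor 39145/34 ≈ 1151.324; standard quotas: P4 11.528, P7 0.737, P3 9.408, P1 12.327.
Rounding down gives 11, 0, 9, 12 = 32 seats, so the divisor must be adjusted.
With modified divisor 1090: modified quotas P4 12.177, P7 0.778, P3 9.938, P1 13.020.
Rounding down: P4 12, P7 0, P3 9, P1 13 (total 34).
P3 receives 9.

9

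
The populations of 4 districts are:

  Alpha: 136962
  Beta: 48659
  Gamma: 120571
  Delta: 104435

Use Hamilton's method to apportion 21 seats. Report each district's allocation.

Alpha 7; Beta 3; Gamma 6; Delta 5

Standard divisor: 410627 ÷ 21 ≈ 19553.667.
Standard quotas: Alpha 7.0044, Beta 2.4885, Gamma 6.1662, Delta 5.3409.
Lower quotas: Alpha 7, Beta 2, Gamma 6, Delta 5 (sum 20, leaving 1 seat).
Remainders in descending order: Beta 0.4885, Delta 0.3409, Gamma 0.1662, Alpha 0.0044.
The surplus seat goes to Beta.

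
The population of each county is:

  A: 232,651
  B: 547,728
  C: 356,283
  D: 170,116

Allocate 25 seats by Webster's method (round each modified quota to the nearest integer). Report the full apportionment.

A: 4, B: 11, C: 7, D: 3

Standard divisor 1306778/25 ≈ 52271.12; standard quotas: A 4.451, B 10.479, C 6.816, D 3.254.
Rounding to the nearest integer gives 4, 10, 7, 3 = 24 seats, so the divisor must be adjusted.
With modified divisor 51932: modified quotas A 4.480, B 10.547, C 6.861, D 3.276.
Rounding to the nearest integer: A 4, B 11, C 7, D 3 (total 25).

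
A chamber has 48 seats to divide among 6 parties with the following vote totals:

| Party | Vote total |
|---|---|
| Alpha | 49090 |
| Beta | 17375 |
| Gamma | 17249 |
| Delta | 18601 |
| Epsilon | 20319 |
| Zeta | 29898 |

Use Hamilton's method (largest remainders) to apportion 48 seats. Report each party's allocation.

Alpha 16; Beta 6; Gamma 5; Delta 6; Epsilon 6; Zeta 9

Standard divisor: 152532 ÷ 48 ≈ 3177.75.
Standard quotas: Alpha 15.4480, Beta 5.4677, Gamma 5.4281, Delta 5.8535, Epsilon 6.3941, Zeta 9.4085.
Lower quotas: Alpha 15, Beta 5, Gamma 5, Delta 5, Epsilon 6, Zeta 9 (sum 45, leaving 3 seats).
Remainders in descending order: Delta 0.8535, Beta 0.4677, Alpha 0.4480, Gamma 0.4281, Zeta 0.4085, Epsilon 0.3941.
The surplus seats go to Delta, Beta, Alpha.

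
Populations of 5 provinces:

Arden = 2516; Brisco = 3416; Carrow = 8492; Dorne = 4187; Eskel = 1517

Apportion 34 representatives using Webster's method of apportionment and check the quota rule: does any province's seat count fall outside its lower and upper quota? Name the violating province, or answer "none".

none

Standard quotas: Arden 4.250, Brisco 5.770, Carrow 14.345, Dorne 7.073, Eskel 2.562.
Webster allocation: Arden 4, Brisco 6, Carrow 14, Dorne 7, Eskel 3.
Every allocation lies between the lower and upper quota.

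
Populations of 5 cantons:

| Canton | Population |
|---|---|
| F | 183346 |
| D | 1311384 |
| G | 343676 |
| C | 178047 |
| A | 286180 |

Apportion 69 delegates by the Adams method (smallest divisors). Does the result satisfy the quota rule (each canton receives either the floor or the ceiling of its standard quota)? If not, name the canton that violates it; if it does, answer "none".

Standard quotas: F 5.494, D 39.297, G 10.298, C 5.335, A 8.576.
Adams allocation: F 6, D 38, G 10, C 6, A 9.
D has quota 39.297 (lower 39, upper 40) but receives 38 — outside the quota interval.

D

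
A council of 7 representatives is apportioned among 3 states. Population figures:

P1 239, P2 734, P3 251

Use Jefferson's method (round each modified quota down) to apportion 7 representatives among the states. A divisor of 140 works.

P1: 1; P2: 5; P3: 1

With modified divisor 140: modified quotas P1 1.707, P2 5.243, P3 1.793.
Rounding down: P1 1, P2 5, P3 1 (total 7).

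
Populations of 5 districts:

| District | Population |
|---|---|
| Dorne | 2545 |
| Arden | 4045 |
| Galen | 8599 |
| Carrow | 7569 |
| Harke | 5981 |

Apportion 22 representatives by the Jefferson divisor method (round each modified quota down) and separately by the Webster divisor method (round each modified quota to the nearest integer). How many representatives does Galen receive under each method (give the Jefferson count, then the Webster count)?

Jefferson: Dorne 2, Arden 3, Galen 7, Carrow 6, Harke 4.
Webster: Dorne 2, Arden 3, Galen 6, Carrow 6, Harke 5.
Galen gets 7 under Jefferson and 6 under Webster.

7 and 6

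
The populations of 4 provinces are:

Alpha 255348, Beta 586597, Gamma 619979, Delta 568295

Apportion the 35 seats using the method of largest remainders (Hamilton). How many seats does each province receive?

Standard divisor: 2030219 ÷ 35 ≈ 58006.257.
Standard quotas: Alpha 4.4021, Beta 10.1127, Gamma 10.6881, Delta 9.7971.
Lower quotas: Alpha 4, Beta 10, Gamma 10, Delta 9 (sum 33, leaving 2 seats).
Remainders in descending order: Delta 0.7971, Gamma 0.6881, Alpha 0.4021, Beta 0.1127.
The surplus seats go to Delta, Gamma.

Alpha 4; Beta 10; Gamma 11; Delta 10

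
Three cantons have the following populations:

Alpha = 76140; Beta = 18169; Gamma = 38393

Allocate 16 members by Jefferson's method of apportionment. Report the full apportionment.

Alpha 9, Beta 2, Gamma 5

Standard divisor 132702/16 ≈ 8293.875; standard quotas: Alpha 9.180, Beta 2.191, Gamma 4.629.
Rounding down gives 9, 2, 4 = 15 seats, so the divisor must be adjusted.
With modified divisor 7646: modified quotas Alpha 9.958, Beta 2.376, Gamma 5.021.
Rounding down: Alpha 9, Beta 2, Gamma 5 (total 16).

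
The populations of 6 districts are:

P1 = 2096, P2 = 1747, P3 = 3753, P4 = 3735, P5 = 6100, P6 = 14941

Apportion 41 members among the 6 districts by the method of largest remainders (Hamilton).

P1: 2; P2: 2; P3: 5; P4: 5; P5: 8; P6: 19

The standard divisor is 32372/41 ≈ 789.561.
Standard quotas: P1 2.6546, P2 2.2126, P3 4.7533, P4 4.7305, P5 7.7258, P6 18.9232.
Lower quotas: P1 2, P2 2, P3 4, P4 4, P5 7, P6 18 (sum 37, leaving 4 seats).
Remainders in descending order: P6 0.9232, P3 0.7533, P4 0.7305, P5 0.7258, P1 0.6546, P2 0.2126.
The surplus seats go to P6, P3, P4, P5.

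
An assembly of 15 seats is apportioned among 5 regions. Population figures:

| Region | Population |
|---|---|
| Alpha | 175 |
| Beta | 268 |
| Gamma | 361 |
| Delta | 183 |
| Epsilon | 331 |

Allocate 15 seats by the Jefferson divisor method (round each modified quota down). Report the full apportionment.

Standard divisor 1318/15 ≈ 87.867; standard quotas: Alpha 1.992, Beta 3.050, Gamma 4.108, Delta 2.083, Epsilon 3.767.
Rounding down gives 1, 3, 4, 2, 3 = 13 seats, so the divisor must be adjusted.
With modified divisor 80: modified quotas Alpha 2.188, Beta 3.350, Gamma 4.513, Delta 2.288, Epsilon 4.138.
Rounding down: Alpha 2, Beta 3, Gamma 4, Delta 2, Epsilon 4 (total 15).

Alpha: 2; Beta: 3; Gamma: 4; Delta: 2; Epsilon: 4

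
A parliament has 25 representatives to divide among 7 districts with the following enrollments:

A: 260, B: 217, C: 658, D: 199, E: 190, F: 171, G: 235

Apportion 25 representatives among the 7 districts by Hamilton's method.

A 3; B 3; C 9; D 3; E 2; F 2; G 3

Total 1930; standard divisor 1930/25 ≈ 77.2.
Standard quotas: A 3.368, B 2.811, C 8.523, D 2.578, E 2.461, F 2.215, G 3.044.
Lower quotas: A 3, B 2, C 8, D 2, E 2, F 2, G 3 (sum 22, leaving 3 seats).
Remainders in descending order: B 0.811, D 0.578, C 0.523, E 0.461, A 0.368, F 0.215, G 0.044.
Largest remainders: B, D, C receive the extra seats.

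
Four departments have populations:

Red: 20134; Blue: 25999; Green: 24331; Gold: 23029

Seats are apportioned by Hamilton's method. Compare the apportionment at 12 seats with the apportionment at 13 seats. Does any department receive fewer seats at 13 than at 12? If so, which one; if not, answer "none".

At 12 seats: Red 3, Blue 3, Green 3, Gold 3.
At 13 seats: Red 3, Blue 4, Green 3, Gold 3.
No department's allocation decreased.

none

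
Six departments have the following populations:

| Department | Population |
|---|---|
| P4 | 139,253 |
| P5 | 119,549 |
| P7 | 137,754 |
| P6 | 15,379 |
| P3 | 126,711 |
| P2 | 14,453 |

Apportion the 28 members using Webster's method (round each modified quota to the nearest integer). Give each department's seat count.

Standard divisor 553099/28 ≈ 19753.536; standard quotas: P4 7.050, P5 6.052, P7 6.974, P6 0.779, P3 6.415, P2 0.732.
Rounding to the nearest integer gives P4 7, P5 6, P7 7, P6 1, P3 6, P2 1 — total 28, matching the house size, so no adjustment is needed.

P4: 7; P5: 6; P7: 7; P6: 1; P3: 6; P2: 1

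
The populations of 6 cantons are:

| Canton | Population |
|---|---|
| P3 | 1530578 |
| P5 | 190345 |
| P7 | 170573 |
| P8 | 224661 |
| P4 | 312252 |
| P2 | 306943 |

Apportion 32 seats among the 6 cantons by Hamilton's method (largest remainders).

P3=18, P5=2, P7=2, P8=3, P4=4, P2=3

The standard divisor is 2735352/32 ≈ 85479.75.
Standard quotas: P3 17.9057, P5 2.2268, P7 1.9955, P8 2.6282, P4 3.6529, P2 3.5908.
Lower quotas: P3 17, P5 2, P7 1, P8 2, P4 3, P2 3 (sum 28, leaving 4 seats).
Remainders in descending order: P7 0.9955, P3 0.9057, P4 0.6529, P8 0.6282, P2 0.5908, P5 0.2268.
Largest remainders: P7, P3, P4, P8 receive the extra seats.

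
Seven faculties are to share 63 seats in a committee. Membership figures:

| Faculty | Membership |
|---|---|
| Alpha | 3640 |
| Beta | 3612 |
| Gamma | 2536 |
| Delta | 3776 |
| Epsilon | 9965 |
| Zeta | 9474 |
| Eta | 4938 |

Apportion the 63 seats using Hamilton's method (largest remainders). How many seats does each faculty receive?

Total 37941; standard divisor 37941/63 ≈ 602.238.
Standard quotas: Alpha 6.0441, Beta 5.9976, Gamma 4.2110, Delta 6.2699, Epsilon 16.5466, Zeta 15.7313, Eta 8.1994.
Lower quotas: Alpha 6, Beta 5, Gamma 4, Delta 6, Epsilon 16, Zeta 15, Eta 8 (sum 60, leaving 3 seats).
Remainders in descending order: Beta 0.9976, Zeta 0.7313, Epsilon 0.5466, Delta 0.2699, Gamma 0.2110, Eta 0.1994, Alpha 0.0441.
Largest remainders: Beta, Zeta, Epsilon receive the extra seats.

Alpha=6, Beta=6, Gamma=4, Delta=6, Epsilon=17, Zeta=16, Eta=8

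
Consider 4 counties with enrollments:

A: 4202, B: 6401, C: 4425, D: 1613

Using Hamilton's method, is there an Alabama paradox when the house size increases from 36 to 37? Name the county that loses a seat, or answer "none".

At 36 seats: A 9, B 14, C 10, D 3.
At 37 seats: A 9, B 14, C 10, D 4.
No county's allocation decreased.

none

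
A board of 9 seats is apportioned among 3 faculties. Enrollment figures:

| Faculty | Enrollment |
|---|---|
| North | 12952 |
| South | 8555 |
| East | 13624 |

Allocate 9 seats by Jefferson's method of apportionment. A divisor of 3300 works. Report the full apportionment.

With modified divisor 3300: modified quotas North 3.925, South 2.592, East 4.128.
Rounding down: North 3, South 2, East 4 (total 9).

North 3, South 2, East 4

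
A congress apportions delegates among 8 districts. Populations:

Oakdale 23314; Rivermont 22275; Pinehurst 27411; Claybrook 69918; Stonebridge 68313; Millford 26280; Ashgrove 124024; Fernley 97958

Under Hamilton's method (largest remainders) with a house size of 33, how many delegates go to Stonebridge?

The standard divisor is 459493/33 ≈ 13924.03.
Standard quotas: Oakdale 1.6744, Rivermont 1.5998, Pinehurst 1.9686, Claybrook 5.0214, Stonebridge 4.9061, Millford 1.8874, Ashgrove 8.9072, Fernley 7.0352.
Lower quotas: Oakdale 1, Rivermont 1, Pinehurst 1, Claybrook 5, Stonebridge 4, Millford 1, Ashgrove 8, Fernley 7 (sum 28, leaving 5 seats).
Remainders in descending order: Pinehurst 0.9686, Ashgrove 0.9072, Stonebridge 0.9061, Millford 0.8874, Oakdale 0.6744, Rivermont 0.5998, Fernley 0.0352, Claybrook 0.0214.
Largest remainders: Pinehurst, Ashgrove, Stonebridge, Millford, Oakdale receive the extra seats.
Stonebridge receives 5.

5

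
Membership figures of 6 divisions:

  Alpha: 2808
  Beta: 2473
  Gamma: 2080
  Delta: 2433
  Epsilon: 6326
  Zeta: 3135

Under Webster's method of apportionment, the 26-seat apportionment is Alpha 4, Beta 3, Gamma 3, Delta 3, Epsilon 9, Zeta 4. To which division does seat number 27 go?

Beta

Priority for the next seat is population ÷ (current seats + 0.5).
Priorities: Alpha 624.000, Beta 706.571, Gamma 594.286, Delta 695.143, Epsilon 665.895, Zeta 696.667.
Highest priority: Beta.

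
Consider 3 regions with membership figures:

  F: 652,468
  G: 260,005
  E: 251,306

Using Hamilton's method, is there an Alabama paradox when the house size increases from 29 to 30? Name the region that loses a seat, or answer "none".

At 29 seats: F 16, G 7, E 6.
At 30 seats: F 17, G 7, E 6.
No region's allocation decreased.

none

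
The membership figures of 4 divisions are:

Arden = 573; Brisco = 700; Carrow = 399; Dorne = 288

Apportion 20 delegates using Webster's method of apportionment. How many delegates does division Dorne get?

Standard divisor 1960/20 ≈ 98; standard quotas: Arden 5.847, Brisco 7.143, Carrow 4.071, Dorne 2.939.
Rounding to the nearest integer gives Arden 6, Brisco 7, Carrow 4, Dorne 3 — total 20, matching the house size, so no adjustment is needed.
Dorne receives 3.

3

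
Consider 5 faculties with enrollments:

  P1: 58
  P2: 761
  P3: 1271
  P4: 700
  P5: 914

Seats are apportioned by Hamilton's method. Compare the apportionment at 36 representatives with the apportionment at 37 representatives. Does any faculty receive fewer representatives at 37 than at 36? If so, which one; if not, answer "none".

At 36 seats: P1 1, P2 7, P3 12, P4 7, P5 9.
At 37 seats: P1 0, P2 8, P3 13, P4 7, P5 9.
P1 drops from 1 to 0.

P1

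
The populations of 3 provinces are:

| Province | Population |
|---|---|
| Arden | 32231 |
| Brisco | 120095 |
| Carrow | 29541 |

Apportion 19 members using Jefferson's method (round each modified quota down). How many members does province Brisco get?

13

Standard divisor 181867/19 ≈ 9571.947; standard quotas: Arden 3.367, Brisco 12.547, Carrow 3.086.
Rounding down gives 3, 12, 3 = 18 seats, so the divisor must be adjusted.
With modified divisor 8900: modified quotas Arden 3.621, Brisco 13.494, Carrow 3.319.
Rounding down: Arden 3, Brisco 13, Carrow 3 (total 19).
Brisco receives 13.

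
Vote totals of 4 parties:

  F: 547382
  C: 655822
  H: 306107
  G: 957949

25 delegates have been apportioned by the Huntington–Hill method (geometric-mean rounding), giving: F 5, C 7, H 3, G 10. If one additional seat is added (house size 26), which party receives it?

F

Priority for the next seat is population ÷ (√(s·(s+1))).
Priorities: F 99937.823, C 87637.901, H 88365.479, G 91336.853.
Highest priority: F.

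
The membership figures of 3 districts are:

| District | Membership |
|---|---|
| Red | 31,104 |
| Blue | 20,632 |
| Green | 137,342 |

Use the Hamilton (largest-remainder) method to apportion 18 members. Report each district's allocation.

Red 3, Blue 2, Green 13

Total 189078; standard divisor 189078/18 ≈ 10504.333.
Standard quotas: Red 2.9611, Blue 1.9641, Green 13.0748.
Lower quotas: Red 2, Blue 1, Green 13 (sum 16, leaving 2 seats).
Remainders in descending order: Blue 0.9641, Red 0.9611, Green 0.0748.
The surplus seats go to Blue, Red.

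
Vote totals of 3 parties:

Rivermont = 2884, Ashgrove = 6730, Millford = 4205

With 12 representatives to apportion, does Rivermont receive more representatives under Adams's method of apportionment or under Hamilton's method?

Adams: Rivermont 3, Ashgrove 5, Millford 4.
Hamilton: Rivermont 2, Ashgrove 6, Millford 4.
Rivermont gets 3 under Adams and 2 under Hamilton.

Adams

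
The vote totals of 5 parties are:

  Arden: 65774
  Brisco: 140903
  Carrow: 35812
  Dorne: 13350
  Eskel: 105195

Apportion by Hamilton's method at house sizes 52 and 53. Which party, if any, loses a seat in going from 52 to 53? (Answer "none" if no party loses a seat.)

none

At 52 seats: Arden 10, Brisco 20, Carrow 5, Dorne 2, Eskel 15.
At 53 seats: Arden 10, Brisco 21, Carrow 5, Dorne 2, Eskel 15.
No party's allocation decreased.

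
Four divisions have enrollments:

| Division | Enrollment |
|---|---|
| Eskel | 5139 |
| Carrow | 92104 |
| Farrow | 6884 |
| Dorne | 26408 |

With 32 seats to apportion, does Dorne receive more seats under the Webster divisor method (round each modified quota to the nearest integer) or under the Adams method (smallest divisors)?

Webster: Eskel 1, Carrow 23, Farrow 2, Dorne 6.
Adams: Eskel 2, Carrow 21, Farrow 2, Dorne 7.
Dorne gets 6 under Webster and 7 under Adams.

Adams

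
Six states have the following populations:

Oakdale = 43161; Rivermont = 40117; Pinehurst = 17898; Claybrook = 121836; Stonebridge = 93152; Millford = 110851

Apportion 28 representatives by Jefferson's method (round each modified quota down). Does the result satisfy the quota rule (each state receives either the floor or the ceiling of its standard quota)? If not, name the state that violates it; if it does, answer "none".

Standard quotas: Oakdale 2.830, Rivermont 2.631, Pinehurst 1.174, Claybrook 7.989, Stonebridge 6.108, Millford 7.269.
Jefferson allocation: Oakdale 3, Rivermont 2, Pinehurst 1, Claybrook 8, Stonebridge 6, Millford 8.
Every allocation lies between the lower and upper quota.

none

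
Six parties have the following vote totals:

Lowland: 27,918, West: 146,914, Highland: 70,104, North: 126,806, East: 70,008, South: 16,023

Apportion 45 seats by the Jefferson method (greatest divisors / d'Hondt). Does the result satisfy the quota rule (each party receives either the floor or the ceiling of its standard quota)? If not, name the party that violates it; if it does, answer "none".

none

Standard quotas: Lowland 2.744, West 14.442, Highland 6.891, North 12.465, East 6.882, South 1.575.
Jefferson allocation: Lowland 2, West 15, Highland 7, North 13, East 7, South 1.
Every allocation lies between the lower and upper quota.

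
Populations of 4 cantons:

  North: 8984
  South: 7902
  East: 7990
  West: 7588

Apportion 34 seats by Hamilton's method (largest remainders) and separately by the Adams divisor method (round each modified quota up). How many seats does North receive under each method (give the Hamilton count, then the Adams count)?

10 and 9

Hamilton: North 10, South 8, East 8, West 8.
Adams: North 9, South 8, East 9, West 8.
North gets 10 under Hamilton and 9 under Adams.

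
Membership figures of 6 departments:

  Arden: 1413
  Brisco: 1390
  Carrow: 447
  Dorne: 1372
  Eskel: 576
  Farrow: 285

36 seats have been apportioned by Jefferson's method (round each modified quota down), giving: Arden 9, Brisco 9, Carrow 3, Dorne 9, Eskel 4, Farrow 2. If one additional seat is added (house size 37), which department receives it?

Arden

Priority for the next seat is population ÷ (current seats + 1).
Priorities: Arden 141.300, Brisco 139.000, Carrow 111.750, Dorne 137.200, Eskel 115.200, Farrow 95.000.
Highest priority: Arden.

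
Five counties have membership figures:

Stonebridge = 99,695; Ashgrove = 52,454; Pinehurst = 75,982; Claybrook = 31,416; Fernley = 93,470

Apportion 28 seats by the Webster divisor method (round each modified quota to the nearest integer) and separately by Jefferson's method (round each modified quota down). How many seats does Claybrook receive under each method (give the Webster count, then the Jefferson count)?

Webster: Stonebridge 8, Ashgrove 4, Pinehurst 6, Claybrook 3, Fernley 7.
Jefferson: Stonebridge 8, Ashgrove 4, Pinehurst 6, Claybrook 2, Fernley 8.
Claybrook gets 3 under Webster and 2 under Jefferson.

3 and 2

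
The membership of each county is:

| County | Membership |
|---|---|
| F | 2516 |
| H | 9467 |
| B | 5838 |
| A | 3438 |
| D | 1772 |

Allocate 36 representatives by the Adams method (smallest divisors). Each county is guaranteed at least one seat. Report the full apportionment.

F 4, H 14, B 9, A 6, D 3

Standard divisor 23031/36 ≈ 639.75; standard quotas: F 3.933, H 14.798, B 9.125, A 5.374, D 2.770.
Rounding up gives 4, 15, 10, 6, 3 = 38 seats, so the divisor must be adjusted.
With modified divisor 680: modified quotas F 3.700, H 13.922, B 8.585, A 5.056, D 2.606.
Rounding up: F 4, H 14, B 9, A 6, D 3 (total 36).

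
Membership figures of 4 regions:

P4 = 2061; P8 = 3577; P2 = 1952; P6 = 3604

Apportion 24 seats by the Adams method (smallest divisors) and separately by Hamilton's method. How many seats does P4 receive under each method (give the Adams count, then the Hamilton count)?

Adams: P4 5, P8 7, P2 4, P6 8.
Hamilton: P4 4, P8 8, P2 4, P6 8.
P4 gets 5 under Adams and 4 under Hamilton.

5 and 4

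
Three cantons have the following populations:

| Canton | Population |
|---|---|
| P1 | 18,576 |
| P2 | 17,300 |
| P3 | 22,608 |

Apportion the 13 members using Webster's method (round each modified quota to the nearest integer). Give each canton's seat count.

Standard divisor 58484/13 ≈ 4498.769; standard quotas: P1 4.129, P2 3.845, P3 5.025.
Rounding to the nearest integer gives P1 4, P2 4, P3 5 — total 13, matching the house size, so no adjustment is needed.

P1 4; P2 4; P3 5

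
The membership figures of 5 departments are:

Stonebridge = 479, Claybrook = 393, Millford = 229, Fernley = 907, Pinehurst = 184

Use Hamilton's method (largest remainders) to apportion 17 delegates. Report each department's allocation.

Stonebridge 4; Claybrook 3; Millford 2; Fernley 7; Pinehurst 1

The standard divisor is 2192/17 ≈ 128.941.
Standard quotas: Stonebridge 3.715, Claybrook 3.048, Millford 1.776, Fernley 7.034, Pinehurst 1.427.
Lower quotas: Stonebridge 3, Claybrook 3, Millford 1, Fernley 7, Pinehurst 1 (sum 15, leaving 2 seats).
Remainders in descending order: Millford 0.776, Stonebridge 0.715, Pinehurst 0.427, Claybrook 0.048, Fernley 0.034.
The surplus seats go to Millford, Stonebridge.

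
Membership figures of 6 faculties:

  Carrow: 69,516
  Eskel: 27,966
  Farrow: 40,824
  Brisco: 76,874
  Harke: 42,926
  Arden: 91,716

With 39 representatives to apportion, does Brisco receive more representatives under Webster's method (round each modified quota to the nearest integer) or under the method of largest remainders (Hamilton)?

Webster: Carrow 8, Eskel 3, Farrow 5, Brisco 8, Harke 5, Arden 10.
Hamilton: Carrow 8, Eskel 3, Farrow 4, Brisco 9, Harke 5, Arden 10.
Brisco gets 8 under Webster and 9 under Hamilton.

Hamilton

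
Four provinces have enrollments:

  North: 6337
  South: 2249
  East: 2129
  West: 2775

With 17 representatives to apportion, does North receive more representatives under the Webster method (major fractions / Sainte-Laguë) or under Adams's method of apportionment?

Webster: North 8, South 3, East 3, West 3.
Adams: North 7, South 3, East 3, West 4.
North gets 8 under Webster and 7 under Adams.

Webster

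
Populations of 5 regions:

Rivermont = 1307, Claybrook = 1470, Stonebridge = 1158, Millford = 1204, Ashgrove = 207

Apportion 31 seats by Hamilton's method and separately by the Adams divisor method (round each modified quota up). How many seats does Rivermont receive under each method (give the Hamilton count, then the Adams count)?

8 and 7

Hamilton: Rivermont 8, Claybrook 8, Stonebridge 7, Millford 7, Ashgrove 1.
Adams: Rivermont 7, Claybrook 8, Stonebridge 7, Millford 7, Ashgrove 2.
Rivermont gets 8 under Hamilton and 7 under Adams.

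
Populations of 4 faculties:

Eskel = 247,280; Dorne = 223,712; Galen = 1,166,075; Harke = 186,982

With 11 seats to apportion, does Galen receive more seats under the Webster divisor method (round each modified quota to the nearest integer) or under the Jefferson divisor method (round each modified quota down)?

Jefferson

Webster: Eskel 2, Dorne 1, Galen 7, Harke 1.
Jefferson: Eskel 1, Dorne 1, Galen 8, Harke 1.
Galen gets 7 under Webster and 8 under Jefferson.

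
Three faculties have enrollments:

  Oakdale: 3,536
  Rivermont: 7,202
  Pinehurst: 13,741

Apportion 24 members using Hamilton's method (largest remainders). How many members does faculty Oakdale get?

3

Standard divisor: 24479 ÷ 24 ≈ 1019.958.
Standard quotas: Oakdale 3.4668, Rivermont 7.0611, Pinehurst 13.4721.
Lower quotas: Oakdale 3, Rivermont 7, Pinehurst 13 (sum 23, leaving 1 seat).
Remainders in descending order: Pinehurst 0.4721, Oakdale 0.4668, Rivermont 0.0611.
Largest remainder: Pinehurst receives the extra seat.
Oakdale receives 3.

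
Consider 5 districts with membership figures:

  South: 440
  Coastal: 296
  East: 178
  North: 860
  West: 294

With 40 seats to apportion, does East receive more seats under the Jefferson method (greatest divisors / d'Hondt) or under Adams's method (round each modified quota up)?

Jefferson: South 8, Coastal 6, East 3, North 17, West 6.
Adams: South 8, Coastal 6, East 4, North 16, West 6.
East gets 3 under Jefferson and 4 under Adams.

Adams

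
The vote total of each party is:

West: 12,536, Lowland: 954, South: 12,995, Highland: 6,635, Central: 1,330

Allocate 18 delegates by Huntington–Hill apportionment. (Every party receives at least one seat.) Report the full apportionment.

West 6, Lowland 1, South 7, Highland 3, Central 1

With divisor 1970: modified quotas West 6.363, Lowland 0.484, South 6.596, Highland 3.368, Central 0.675.
Geometric-mean thresholds: West √(6·7)=6.481, Lowland (min 1), South √(6·7)=6.481, Highland √(3·4)=3.464, Central (min 1).
Each quota rounded against its threshold gives West 6, Lowland 1, South 7, Highland 3, Central 1 (total 18).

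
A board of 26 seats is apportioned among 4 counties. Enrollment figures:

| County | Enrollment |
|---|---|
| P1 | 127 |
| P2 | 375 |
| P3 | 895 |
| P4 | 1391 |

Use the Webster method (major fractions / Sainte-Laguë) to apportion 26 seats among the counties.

P1=1, P2=4, P3=8, P4=13

Standard divisor 2788/26 ≈ 107.231; standard quotas: P1 1.184, P2 3.497, P3 8.346, P4 12.972.
Rounding to the nearest integer gives 1, 3, 8, 13 = 25 seats, so the divisor must be adjusted.
With modified divisor 106: modified quotas P1 1.198, P2 3.538, P3 8.443, P4 13.123.
Rounding to the nearest integer: P1 1, P2 4, P3 8, P4 13 (total 26).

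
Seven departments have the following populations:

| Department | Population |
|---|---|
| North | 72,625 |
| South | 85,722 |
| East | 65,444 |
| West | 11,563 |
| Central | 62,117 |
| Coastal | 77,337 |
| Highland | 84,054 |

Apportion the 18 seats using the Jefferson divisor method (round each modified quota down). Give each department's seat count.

Standard divisor 458862/18 ≈ 25492.333; standard quotas: North 2.849, South 3.363, East 2.567, West 0.454, Central 2.437, Coastal 3.034, Highland 3.297.
Rounding down gives 2, 3, 2, 0, 2, 3, 3 = 15 seats, so the divisor must be adjusted.
With modified divisor 21200: modified quotas North 3.426, South 4.043, East 3.087, West 0.545, Central 2.930, Coastal 3.648, Highland 3.965.
Rounding down: North 3, South 4, East 3, West 0, Central 2, Coastal 3, Highland 3 (total 18).

North 3, South 4, East 3, West 0, Central 2, Coastal 3, Highland 3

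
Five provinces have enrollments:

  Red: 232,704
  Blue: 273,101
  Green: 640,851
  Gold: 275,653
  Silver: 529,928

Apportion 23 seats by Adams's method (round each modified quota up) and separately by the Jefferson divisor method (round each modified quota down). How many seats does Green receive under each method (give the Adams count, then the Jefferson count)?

Adams: Red 3, Blue 3, Green 7, Gold 4, Silver 6.
Jefferson: Red 3, Blue 3, Green 8, Gold 3, Silver 6.
Green gets 7 under Adams and 8 under Jefferson.

7 and 8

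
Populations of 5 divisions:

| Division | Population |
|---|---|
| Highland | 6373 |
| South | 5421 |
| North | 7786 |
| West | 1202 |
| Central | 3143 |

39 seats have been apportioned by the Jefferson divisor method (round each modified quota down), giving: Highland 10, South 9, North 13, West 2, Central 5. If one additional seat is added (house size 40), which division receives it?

Priority for the next seat is population ÷ (current seats + 1).
Priorities: Highland 579.364, South 542.100, North 556.143, West 400.667, Central 523.833.
Highest priority: Highland.

Highland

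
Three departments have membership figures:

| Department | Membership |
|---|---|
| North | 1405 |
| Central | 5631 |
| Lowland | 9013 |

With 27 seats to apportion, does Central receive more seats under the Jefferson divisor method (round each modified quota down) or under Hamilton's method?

Hamilton

Jefferson: North 2, Central 9, Lowland 16.
Hamilton: North 2, Central 10, Lowland 15.
Central gets 9 under Jefferson and 10 under Hamilton.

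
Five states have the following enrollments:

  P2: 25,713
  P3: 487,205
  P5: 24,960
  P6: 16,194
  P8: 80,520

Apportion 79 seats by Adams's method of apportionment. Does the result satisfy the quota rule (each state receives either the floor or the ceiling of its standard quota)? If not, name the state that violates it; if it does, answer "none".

Standard quotas: P2 3.201, P3 60.652, P5 3.107, P6 2.016, P8 10.024.
Adams allocation: P2 4, P3 59, P5 4, P6 2, P8 10.
P3 has quota 60.652 (lower 60, upper 61) but receives 59 — outside the quota interval.

P3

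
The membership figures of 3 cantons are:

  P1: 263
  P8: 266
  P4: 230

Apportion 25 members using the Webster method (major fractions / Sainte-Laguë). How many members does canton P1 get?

Standard divisor 759/25 ≈ 30.36; standard quotas: P1 8.663, P8 8.762, P4 7.576.
Rounding to the nearest integer gives 9, 9, 8 = 26 seats, so the divisor must be adjusted.
With modified divisor 30.8: modified quotas P1 8.539, P8 8.636, P4 7.468.
Rounding to the nearest integer: P1 9, P8 9, P4 7 (total 25).
P1 receives 9.

9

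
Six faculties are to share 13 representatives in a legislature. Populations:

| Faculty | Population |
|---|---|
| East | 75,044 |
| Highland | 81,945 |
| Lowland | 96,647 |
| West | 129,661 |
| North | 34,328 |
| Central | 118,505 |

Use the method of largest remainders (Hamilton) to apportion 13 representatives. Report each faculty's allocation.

Total 536130; standard divisor 536130/13 ≈ 41240.769.
Standard quotas: East 1.8197, Highland 1.9870, Lowland 2.3435, West 3.1440, North 0.8324, Central 2.8735.
Lower quotas: East 1, Highland 1, Lowland 2, West 3, North 0, Central 2 (sum 9, leaving 4 seats).
Remainders in descending order: Highland 0.9870, Central 0.8735, North 0.8324, East 0.8197, Lowland 0.3435, West 0.1440.
Largest remainders: Highland, Central, North, East receive the extra seats.

East 2; Highland 2; Lowland 2; West 3; North 1; Central 3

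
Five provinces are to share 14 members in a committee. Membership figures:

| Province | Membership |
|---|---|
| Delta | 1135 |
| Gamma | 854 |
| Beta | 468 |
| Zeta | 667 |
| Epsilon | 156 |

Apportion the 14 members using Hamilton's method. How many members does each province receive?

Delta 5; Gamma 3; Beta 2; Zeta 3; Epsilon 1

Total 3280; standard divisor 3280/14 ≈ 234.286.
Standard quotas: Delta 4.845, Gamma 3.645, Beta 1.998, Zeta 2.847, Epsilon 0.666.
Lower quotas: Delta 4, Gamma 3, Beta 1, Zeta 2, Epsilon 0 (sum 10, leaving 4 seats).
Remainders in descending order: Beta 0.998, Zeta 0.847, Delta 0.845, Epsilon 0.666, Gamma 0.645.
Largest remainders: Beta, Zeta, Delta, Epsilon receive the extra seats.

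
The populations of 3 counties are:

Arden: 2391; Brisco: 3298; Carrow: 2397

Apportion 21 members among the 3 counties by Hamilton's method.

Standard divisor: 8086 ÷ 21 ≈ 385.048.
Standard quotas: Arden 6.210, Brisco 8.565, Carrow 6.225.
Lower quotas: Arden 6, Brisco 8, Carrow 6 (sum 20, leaving 1 seat).
Remainders in descending order: Brisco 0.565, Carrow 0.225, Arden 0.210.
Largest remainder: Brisco receives the extra seat.

Arden: 6, Brisco: 9, Carrow: 6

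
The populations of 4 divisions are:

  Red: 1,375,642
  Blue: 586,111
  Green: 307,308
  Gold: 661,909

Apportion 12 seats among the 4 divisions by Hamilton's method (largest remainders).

Red: 6, Blue: 2, Green: 1, Gold: 3

The standard divisor is 2930970/12 ≈ 244247.5.
Standard quotas: Red 5.6322, Blue 2.3997, Green 1.2582, Gold 2.7100.
Lower quotas: Red 5, Blue 2, Green 1, Gold 2 (sum 10, leaving 2 seats).
Remainders in descending order: Gold 0.7100, Red 0.6322, Blue 0.3997, Green 0.2582.
Largest remainders: Gold, Red receive the extra seats.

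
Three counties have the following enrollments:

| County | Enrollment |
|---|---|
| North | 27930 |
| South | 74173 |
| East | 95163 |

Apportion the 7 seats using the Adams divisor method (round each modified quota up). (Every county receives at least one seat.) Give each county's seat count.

North: 1, South: 3, East: 3

Standard divisor 197266/7 ≈ 28180.857; standard quotas: North 0.991, South 2.632, East 3.377.
Rounding up gives 1, 3, 4 = 8 seats, so the divisor must be adjusted.
With modified divisor 34400: modified quotas North 0.812, South 2.156, East 2.766.
Rounding up: North 1, South 3, East 3 (total 7).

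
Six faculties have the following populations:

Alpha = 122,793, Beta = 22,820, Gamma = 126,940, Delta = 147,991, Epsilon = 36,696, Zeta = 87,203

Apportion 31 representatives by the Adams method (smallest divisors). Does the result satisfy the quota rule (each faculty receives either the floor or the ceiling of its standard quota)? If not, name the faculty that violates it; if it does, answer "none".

none

Standard quotas: Alpha 6.992, Beta 1.299, Gamma 7.228, Delta 8.426, Epsilon 2.089, Zeta 4.965.
Adams allocation: Alpha 7, Beta 2, Gamma 7, Delta 8, Epsilon 2, Zeta 5.
Every allocation lies between the lower and upper quota.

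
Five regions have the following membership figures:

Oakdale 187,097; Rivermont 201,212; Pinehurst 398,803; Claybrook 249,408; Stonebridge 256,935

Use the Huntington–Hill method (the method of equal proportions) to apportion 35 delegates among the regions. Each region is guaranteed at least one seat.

With divisor 37380: modified quotas Oakdale 5.005, Rivermont 5.383, Pinehurst 10.669, Claybrook 6.672, Stonebridge 6.874.
Geometric-mean thresholds: Oakdale √(5·6)=5.477, Rivermont √(5·6)=5.477, Pinehurst √(10·11)=10.488, Claybrook √(6·7)=6.481, Stonebridge √(6·7)=6.481.
Each quota rounded against its threshold gives Oakdale 5, Rivermont 5, Pinehurst 11, Claybrook 7, Stonebridge 7 (total 35).

Oakdale: 5, Rivermont: 5, Pinehurst: 11, Claybrook: 7, Stonebridge: 7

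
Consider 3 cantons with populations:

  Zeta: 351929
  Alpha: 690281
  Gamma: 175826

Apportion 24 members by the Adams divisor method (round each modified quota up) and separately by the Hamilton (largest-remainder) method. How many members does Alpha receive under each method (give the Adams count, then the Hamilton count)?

13 and 14

Adams: Zeta 7, Alpha 13, Gamma 4.
Hamilton: Zeta 7, Alpha 14, Gamma 3.
Alpha gets 13 under Adams and 14 under Hamilton.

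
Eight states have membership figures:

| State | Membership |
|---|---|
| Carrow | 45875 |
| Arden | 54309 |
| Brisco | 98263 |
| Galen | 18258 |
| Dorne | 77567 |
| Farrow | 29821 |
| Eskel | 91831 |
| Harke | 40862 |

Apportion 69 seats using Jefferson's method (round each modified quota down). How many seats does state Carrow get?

7

Standard divisor 456786/69 ≈ 6620.087; standard quotas: Carrow 6.930, Arden 8.204, Brisco 14.843, Galen 2.758, Dorne 11.717, Farrow 4.505, Eskel 13.872, Harke 6.172.
Rounding down gives 6, 8, 14, 2, 11, 4, 13, 6 = 64 seats, so the divisor must be adjusted.
With modified divisor 6132: modified quotas Carrow 7.481, Arden 8.857, Brisco 16.025, Galen 2.977, Dorne 12.650, Farrow 4.863, Eskel 14.976, Harke 6.664.
Rounding down: Carrow 7, Arden 8, Brisco 16, Galen 2, Dorne 12, Farrow 4, Eskel 14, Harke 6 (total 69).
Carrow receives 7.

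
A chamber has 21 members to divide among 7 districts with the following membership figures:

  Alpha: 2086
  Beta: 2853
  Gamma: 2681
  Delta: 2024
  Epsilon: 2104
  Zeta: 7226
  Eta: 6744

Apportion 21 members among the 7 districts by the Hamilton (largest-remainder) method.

The standard divisor is 25718/21 ≈ 1224.667.
Standard quotas: Alpha 1.7033, Beta 2.3296, Gamma 2.1892, Delta 1.6527, Epsilon 1.7180, Zeta 5.9004, Eta 5.5068.
Lower quotas: Alpha 1, Beta 2, Gamma 2, Delta 1, Epsilon 1, Zeta 5, Eta 5 (sum 17, leaving 4 seats).
Remainders in descending order: Zeta 0.9004, Epsilon 0.7180, Alpha 0.7033, Delta 0.6527, Eta 0.5068, Beta 0.3296, Gamma 0.1892.
Largest remainders: Zeta, Epsilon, Alpha, Delta receive the extra seats.

Alpha=2, Beta=2, Gamma=2, Delta=2, Epsilon=2, Zeta=6, Eta=5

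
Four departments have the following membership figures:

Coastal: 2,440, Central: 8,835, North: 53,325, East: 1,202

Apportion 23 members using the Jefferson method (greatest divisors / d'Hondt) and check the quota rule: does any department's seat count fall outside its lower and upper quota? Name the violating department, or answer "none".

North

Standard quotas: Coastal 0.853, Central 3.088, North 18.639, East 0.420.
Jefferson allocation: Coastal 0, Central 3, North 20, East 0.
North has quota 18.639 (lower 18, upper 19) but receives 20 — outside the quota interval.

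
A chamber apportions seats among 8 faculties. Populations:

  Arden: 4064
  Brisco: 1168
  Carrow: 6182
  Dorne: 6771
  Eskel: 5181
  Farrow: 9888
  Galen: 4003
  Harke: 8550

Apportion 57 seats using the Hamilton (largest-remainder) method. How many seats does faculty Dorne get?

The standard divisor is 45807/57 ≈ 803.632.
Standard quotas: Arden 5.0570, Brisco 1.4534, Carrow 7.6926, Dorne 8.4255, Eskel 6.4470, Farrow 12.3041, Galen 4.9811, Harke 10.6392.
Lower quotas: Arden 5, Brisco 1, Carrow 7, Dorne 8, Eskel 6, Farrow 12, Galen 4, Harke 10 (sum 53, leaving 4 seats).
Remainders in descending order: Galen 0.9811, Carrow 0.6926, Harke 0.6392, Brisco 0.4534, Eskel 0.4470, Dorne 0.4255, Farrow 0.3041, Arden 0.0570.
The surplus seats go to Galen, Carrow, Harke, Brisco.
Dorne receives 8.

8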